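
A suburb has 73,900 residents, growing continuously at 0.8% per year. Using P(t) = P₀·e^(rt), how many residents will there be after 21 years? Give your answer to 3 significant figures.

P(21) = 73900 · e^(0.008·21) = 73900 · e^(0.168)
= 73900 · 1.18294 ≈ 87419.02

≈ 87,400 residents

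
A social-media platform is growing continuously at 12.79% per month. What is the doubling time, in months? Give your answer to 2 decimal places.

doubling time = ln(2) / |r| = 0.69315 / 0.1279

doubling time ≈ 5.42 months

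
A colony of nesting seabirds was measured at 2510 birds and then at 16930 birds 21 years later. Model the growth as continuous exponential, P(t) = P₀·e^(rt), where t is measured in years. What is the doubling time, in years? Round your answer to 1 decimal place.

r = ln(16930/2510) / 21 = ln(6.74502) / 21 ≈ 0.090895 per year
doubling time = ln 2 / |r| = 0.69315 / 0.090895

doubling time ≈ 7.6 years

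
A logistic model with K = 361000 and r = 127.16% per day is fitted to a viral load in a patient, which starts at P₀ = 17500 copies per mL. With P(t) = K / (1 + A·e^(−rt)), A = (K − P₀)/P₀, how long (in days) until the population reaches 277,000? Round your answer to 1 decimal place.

A = (361000 − 17500)/17500 = 19.62857
277000 = 361000/(1 + 19.62857·e^(−1.2716t)) → 1 + 19.62857·e^(−1.2716t) = 1.30325
e^(−1.2716t) = 0.015449 → t = ln(64.72755)/1.2716 = 4.17019/1.2716

t ≈ 3.3 days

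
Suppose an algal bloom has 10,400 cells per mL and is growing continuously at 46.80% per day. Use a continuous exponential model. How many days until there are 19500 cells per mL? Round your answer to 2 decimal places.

t ≈ 1.34 days

19500 = 10400 · e^(0.468·t)
t = ln(19500/10400) / 0.468 = ln(1.875) / 0.468 = 0.62861 / 0.468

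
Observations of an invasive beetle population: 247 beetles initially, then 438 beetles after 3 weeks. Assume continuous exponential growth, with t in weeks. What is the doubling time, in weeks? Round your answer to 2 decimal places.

r = ln(438/247) / 3 = ln(1.77328) / 3 ≈ 0.190944 per week
doubling time = ln 2 / |r| = 0.69315 / 0.190944

doubling time ≈ 3.63 weeks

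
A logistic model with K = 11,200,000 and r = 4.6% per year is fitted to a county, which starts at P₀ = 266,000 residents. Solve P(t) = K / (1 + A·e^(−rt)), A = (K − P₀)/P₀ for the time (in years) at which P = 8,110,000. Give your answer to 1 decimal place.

A = (11200000 − 266000)/266000 = 41.10526
8110000 = 11200000/(1 + 41.10526·e^(−0.046t)) → 1 + 41.10526·e^(−0.046t) = 1.38101
e^(−0.046t) = 0.009269 → t = ln(107.88469)/0.046 = 4.68106/0.046

t ≈ 101.8 years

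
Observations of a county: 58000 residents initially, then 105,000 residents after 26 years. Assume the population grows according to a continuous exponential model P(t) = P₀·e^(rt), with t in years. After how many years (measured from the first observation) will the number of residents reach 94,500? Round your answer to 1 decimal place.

r = ln(105000/58000) / 26 ≈ 0.022828 per year
t = ln(94500/58000) / r = 0.48816 / 0.022828 ≈ 21.385

t ≈ 21.4 years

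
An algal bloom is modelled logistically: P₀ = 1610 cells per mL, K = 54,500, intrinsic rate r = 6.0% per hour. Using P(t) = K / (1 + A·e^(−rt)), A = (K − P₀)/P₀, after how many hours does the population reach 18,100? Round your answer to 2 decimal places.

t ≈ 46.56 hours

A = (54500 − 1610)/1610 = 32.85093
18100 = 54500/(1 + 32.85093·e^(−0.06t)) → 1 + 32.85093·e^(−0.06t) = 3.01105
e^(−0.06t) = 0.061217 → t = ln(16.33522)/0.06 = 2.79332/0.06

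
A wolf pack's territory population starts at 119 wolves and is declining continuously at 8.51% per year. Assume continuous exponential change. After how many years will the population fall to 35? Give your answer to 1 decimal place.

35 = 119 · e^(-0.0851·t)
t = ln(35/119) / -0.0851 = ln(0.29412) / -0.0851 = -1.22378 / -0.0851

t ≈ 14.4 years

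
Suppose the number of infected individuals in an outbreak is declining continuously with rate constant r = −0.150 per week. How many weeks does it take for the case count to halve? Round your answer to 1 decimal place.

half-life = ln(2) / |r| = 0.69315 / 0.15

half-life ≈ 4.6 weeks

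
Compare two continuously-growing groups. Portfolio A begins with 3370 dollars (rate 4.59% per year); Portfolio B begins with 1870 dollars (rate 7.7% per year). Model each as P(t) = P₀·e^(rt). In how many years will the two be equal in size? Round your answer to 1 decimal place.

t ≈ 18.9 years

3370·e^(0.0459t) = 1870·e^(0.077t)
3370/1870 = e^((0.077 − 0.0459)t) → ln(1.80214) = 0.0311·t
t = 0.58897 / 0.0311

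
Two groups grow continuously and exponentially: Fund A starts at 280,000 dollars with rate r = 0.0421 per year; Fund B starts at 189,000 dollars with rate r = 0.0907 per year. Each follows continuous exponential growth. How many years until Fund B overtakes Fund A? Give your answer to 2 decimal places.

t ≈ 8.09 years

280000·e^(0.0421t) = 189000·e^(0.0907t)
280000/189000 = e^((0.0907 − 0.0421)t) → ln(1.48148) = 0.0486·t
t = 0.39304 / 0.0486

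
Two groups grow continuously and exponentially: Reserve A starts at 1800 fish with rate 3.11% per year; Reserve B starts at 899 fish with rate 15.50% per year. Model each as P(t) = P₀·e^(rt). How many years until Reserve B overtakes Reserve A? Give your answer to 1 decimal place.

t ≈ 5.6 years

1800·e^(0.0311t) = 899·e^(0.155t)
1800/899 = e^((0.155 − 0.0311)t) → ln(2.00222) = 0.1239·t
t = 0.69426 / 0.1239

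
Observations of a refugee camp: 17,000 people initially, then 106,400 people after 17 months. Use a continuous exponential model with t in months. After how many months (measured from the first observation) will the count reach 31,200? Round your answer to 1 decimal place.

r = ln(106400/17000) / 17 ≈ 0.107882 per month
t = ln(31200/17000) / r = 0.6072 / 0.107882 ≈ 5.628

t ≈ 5.6 months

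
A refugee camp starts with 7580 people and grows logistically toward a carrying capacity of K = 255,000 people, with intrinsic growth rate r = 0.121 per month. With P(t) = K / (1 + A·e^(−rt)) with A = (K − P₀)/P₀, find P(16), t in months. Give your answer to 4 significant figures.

≈ 44,660 people

A = (255000 − 7580)/7580 = 32.64116
P(16) = 255000 / (1 + 32.64116·e^(−0.121·16)) = 255000 / (1 + 32.64116·0.14428)
= 255000 / 5.70946 ≈ 44662.69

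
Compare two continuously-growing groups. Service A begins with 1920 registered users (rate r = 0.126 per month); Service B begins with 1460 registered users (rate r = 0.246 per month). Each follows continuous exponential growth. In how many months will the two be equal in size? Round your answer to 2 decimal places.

1920·e^(0.126t) = 1460·e^(0.246t)
1920/1460 = e^((0.246 − 0.126)t) → ln(1.31507) = 0.12·t
t = 0.27389 / 0.12

t ≈ 2.28 months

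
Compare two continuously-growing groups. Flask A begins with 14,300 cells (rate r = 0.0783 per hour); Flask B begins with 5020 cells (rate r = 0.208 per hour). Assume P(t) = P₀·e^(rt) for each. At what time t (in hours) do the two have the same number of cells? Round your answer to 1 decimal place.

14300·e^(0.0783t) = 5020·e^(0.208t)
14300/5020 = e^((0.208 − 0.0783)t) → ln(2.84861) = 0.1297·t
t = 1.04683 / 0.1297

t ≈ 8.1 hours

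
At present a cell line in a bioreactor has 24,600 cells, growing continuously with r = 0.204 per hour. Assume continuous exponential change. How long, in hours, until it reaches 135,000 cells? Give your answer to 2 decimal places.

135000 = 24600 · e^(0.204·t)
t = ln(135000/24600) / 0.204 = ln(5.4878) / 0.204 = 1.70253 / 0.204

t ≈ 8.35 hours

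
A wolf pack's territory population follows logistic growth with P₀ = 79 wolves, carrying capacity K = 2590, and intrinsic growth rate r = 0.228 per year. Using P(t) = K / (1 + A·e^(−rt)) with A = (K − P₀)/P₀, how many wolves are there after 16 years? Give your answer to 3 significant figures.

≈ 1,420 wolves

A = (2590 − 79)/79 = 31.78481
P(16) = 2590 / (1 + 31.78481·e^(−0.228·16)) = 2590 / (1 + 31.78481·0.026043)
= 2590 / 1.82778 ≈ 1417.02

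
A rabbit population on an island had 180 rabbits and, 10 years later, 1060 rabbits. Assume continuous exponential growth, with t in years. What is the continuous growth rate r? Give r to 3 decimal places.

1060 = 180 · e^(r·10)
e^(10r) = 1060/180 = 5.88889
r = ln(5.88889) / 10 = 1.77307 / 10

r ≈ 0.177 per year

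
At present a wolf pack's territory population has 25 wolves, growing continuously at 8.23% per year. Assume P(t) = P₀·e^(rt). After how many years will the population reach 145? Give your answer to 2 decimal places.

145 = 25 · e^(0.0823·t)
t = ln(145/25) / 0.0823 = ln(5.8) / 0.0823 = 1.75786 / 0.0823

t ≈ 21.36 years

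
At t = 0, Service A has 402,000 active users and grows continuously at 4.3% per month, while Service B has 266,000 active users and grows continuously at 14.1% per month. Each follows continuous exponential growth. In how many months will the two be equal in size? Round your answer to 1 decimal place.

t ≈ 4.2 months

402000·e^(0.043t) = 266000·e^(0.141t)
402000/266000 = e^((0.141 − 0.043)t) → ln(1.51128) = 0.098·t
t = 0.41296 / 0.098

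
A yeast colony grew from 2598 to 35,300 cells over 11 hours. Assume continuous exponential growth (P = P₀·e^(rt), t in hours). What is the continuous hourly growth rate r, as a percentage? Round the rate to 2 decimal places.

r ≈ 23.72% per hour

35300 = 2598 · e^(r·11)
e^(11r) = 35300/2598 = 13.58737
r = ln(13.58737) / 11 = 2.60914 / 11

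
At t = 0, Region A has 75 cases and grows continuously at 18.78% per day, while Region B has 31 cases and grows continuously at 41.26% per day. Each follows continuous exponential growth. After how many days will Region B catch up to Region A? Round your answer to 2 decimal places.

t ≈ 3.93 days

75·e^(0.1878t) = 31·e^(0.4126t)
75/31 = e^((0.4126 − 0.1878)t) → ln(2.41935) = 0.2248·t
t = 0.8835 / 0.2248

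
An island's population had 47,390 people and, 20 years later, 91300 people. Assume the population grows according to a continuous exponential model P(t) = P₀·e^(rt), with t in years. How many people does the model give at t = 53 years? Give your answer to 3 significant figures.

≈ 269,000 people

r = ln(91300/47390) / 20 ≈ 0.032787 per year
P(53) = 47390 · e^(0.032787·53) = 47390 · 5.68431 ≈ 269379.47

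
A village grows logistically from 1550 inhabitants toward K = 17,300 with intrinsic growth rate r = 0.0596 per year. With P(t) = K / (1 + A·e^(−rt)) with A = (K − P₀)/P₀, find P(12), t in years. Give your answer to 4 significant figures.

A = (17300 − 1550)/1550 = 10.16129
P(12) = 17300 / (1 + 10.16129·e^(−0.0596·12)) = 17300 / (1 + 10.16129·0.489094)
= 17300 / 5.96983 ≈ 2897.91

≈ 2,898 inhabitants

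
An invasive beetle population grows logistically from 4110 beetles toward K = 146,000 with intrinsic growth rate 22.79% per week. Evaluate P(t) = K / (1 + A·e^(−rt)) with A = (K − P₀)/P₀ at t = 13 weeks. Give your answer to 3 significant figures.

≈ 52,400 beetles

A = (146000 − 4110)/4110 = 34.52311
P(13) = 146000 / (1 + 34.52311·e^(−0.2279·13)) = 146000 / (1 + 34.52311·0.051679)
= 146000 / 2.78413 ≈ 52440.14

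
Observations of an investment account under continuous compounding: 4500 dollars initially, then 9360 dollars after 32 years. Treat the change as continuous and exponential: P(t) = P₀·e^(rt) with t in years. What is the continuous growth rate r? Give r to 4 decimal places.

9360 = 4500 · e^(r·32)
e^(32r) = 9360/4500 = 2.08
r = ln(2.08) / 32 = 0.73237 / 32

r ≈ 0.0229 per year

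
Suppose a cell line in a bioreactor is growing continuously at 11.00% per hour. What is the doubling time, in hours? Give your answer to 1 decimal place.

doubling time ≈ 6.3 hours

doubling time = ln(2) / |r| = 0.69315 / 0.11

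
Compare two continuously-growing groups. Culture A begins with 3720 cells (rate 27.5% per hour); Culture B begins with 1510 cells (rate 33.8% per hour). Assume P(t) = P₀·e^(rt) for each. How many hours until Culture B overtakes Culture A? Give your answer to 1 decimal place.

3720·e^(0.275t) = 1510·e^(0.338t)
3720/1510 = e^((0.338 − 0.275)t) → ln(2.46358) = 0.063·t
t = 0.90161 / 0.063

t ≈ 14.3 hours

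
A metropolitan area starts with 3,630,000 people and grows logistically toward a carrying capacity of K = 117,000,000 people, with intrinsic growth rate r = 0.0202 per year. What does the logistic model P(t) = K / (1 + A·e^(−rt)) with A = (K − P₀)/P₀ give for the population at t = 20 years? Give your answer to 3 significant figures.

≈ 5,350,000 people

A = (117000000 − 3630000)/3630000 = 31.2314
P(20) = 117000000 / (1 + 31.2314·e^(−0.0202·20)) = 117000000 / (1 + 31.2314·0.667644)
= 117000000 / 21.85146 ≈ 5354332.34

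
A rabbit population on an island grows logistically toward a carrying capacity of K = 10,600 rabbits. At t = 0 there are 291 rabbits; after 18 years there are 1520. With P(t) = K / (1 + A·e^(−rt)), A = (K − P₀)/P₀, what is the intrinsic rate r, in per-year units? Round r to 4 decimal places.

A = (10600 − 291)/291 = 35.42612
1520 = 10600/(1 + 35.42612·e^(−r·18)) → e^(−18r) = (6.97368 − 1)/35.42612 = 0.168624
r = −ln(0.168624)/18 = 1.78009/18

r ≈ 0.0989 per year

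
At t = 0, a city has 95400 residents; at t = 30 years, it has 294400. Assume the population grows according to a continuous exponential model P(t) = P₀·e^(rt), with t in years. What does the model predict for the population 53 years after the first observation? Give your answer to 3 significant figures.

≈ 698,000 residents

r = ln(294400/95400) / 30 ≈ 0.037562 per year
P(53) = 95400 · e^(0.037562·53) = 95400 · 7.3213 ≈ 698451.68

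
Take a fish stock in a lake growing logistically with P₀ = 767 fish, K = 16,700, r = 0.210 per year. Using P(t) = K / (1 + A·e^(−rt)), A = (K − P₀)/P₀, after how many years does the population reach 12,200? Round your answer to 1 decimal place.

t ≈ 19.2 years

A = (16700 − 767)/767 = 20.77314
12200 = 16700/(1 + 20.77314·e^(−0.21t)) → 1 + 20.77314·e^(−0.21t) = 1.36885
e^(−0.21t) = 0.017756 → t = ln(56.3183)/0.21 = 4.03102/0.21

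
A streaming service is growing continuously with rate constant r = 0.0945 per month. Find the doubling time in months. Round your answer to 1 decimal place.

doubling time ≈ 7.3 months

doubling time = ln(2) / |r| = 0.69315 / 0.0945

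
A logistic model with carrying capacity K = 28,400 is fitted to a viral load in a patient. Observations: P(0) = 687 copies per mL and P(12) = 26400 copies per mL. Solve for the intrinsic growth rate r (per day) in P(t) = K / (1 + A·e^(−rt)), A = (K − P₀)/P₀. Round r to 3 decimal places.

A = (28400 − 687)/687 = 40.33916
26400 = 28400/(1 + 40.33916·e^(−r·12)) → e^(−12r) = (1.07576 − 1)/40.33916 = 0.001878
r = −ln(0.001878)/12 = 6.27754/12

r ≈ 0.523 per day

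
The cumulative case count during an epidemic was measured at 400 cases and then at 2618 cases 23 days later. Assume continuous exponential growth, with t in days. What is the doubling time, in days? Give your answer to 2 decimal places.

doubling time ≈ 8.49 days

r = ln(2618/400) / 23 = ln(6.545) / 23 ≈ 0.081683 per day
doubling time = ln 2 / |r| = 0.69315 / 0.081683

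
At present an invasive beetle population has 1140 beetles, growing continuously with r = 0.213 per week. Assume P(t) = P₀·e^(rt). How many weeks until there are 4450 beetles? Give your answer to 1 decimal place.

4450 = 1140 · e^(0.213·t)
t = ln(4450/1140) / 0.213 = ln(3.90351) / 0.213 = 1.36188 / 0.213

t ≈ 6.4 weeks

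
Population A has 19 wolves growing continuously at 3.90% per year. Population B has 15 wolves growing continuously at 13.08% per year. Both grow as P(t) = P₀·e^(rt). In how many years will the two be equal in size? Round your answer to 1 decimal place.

t ≈ 2.6 years

19·e^(0.039t) = 15·e^(0.1308t)
19/15 = e^((0.1308 − 0.039)t) → ln(1.26667) = 0.0918·t
t = 0.23639 / 0.0918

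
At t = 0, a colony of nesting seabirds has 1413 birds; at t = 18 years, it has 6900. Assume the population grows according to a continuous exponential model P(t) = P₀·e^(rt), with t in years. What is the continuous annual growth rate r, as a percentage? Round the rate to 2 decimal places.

6900 = 1413 · e^(r·18)
e^(18r) = 6900/1413 = 4.88323
r = ln(4.88323) / 18 = 1.58581 / 18

r ≈ 8.81% per year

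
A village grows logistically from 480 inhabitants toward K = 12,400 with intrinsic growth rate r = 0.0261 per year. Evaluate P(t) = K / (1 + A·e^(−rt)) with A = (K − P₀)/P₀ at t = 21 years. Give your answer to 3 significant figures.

≈ 808 inhabitants

A = (12400 − 480)/480 = 24.83333
P(21) = 12400 / (1 + 24.83333·e^(−0.0261·21)) = 12400 / (1 + 24.83333·0.578047)
= 12400 / 15.35484 ≈ 807.56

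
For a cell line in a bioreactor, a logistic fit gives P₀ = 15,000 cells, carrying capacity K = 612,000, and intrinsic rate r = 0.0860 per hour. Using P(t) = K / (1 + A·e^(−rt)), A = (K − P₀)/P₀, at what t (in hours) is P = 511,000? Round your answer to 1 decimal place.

A = (612000 − 15000)/15000 = 39.8
511000 = 612000/(1 + 39.8·e^(−0.086t)) → 1 + 39.8·e^(−0.086t) = 1.19765
e^(−0.086t) = 0.004966 → t = ln(201.36436)/0.086 = 5.30512/0.086

t ≈ 61.7 hours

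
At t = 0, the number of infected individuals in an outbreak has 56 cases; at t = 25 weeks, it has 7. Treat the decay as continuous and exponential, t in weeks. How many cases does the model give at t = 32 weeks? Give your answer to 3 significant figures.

r = ln(7/56) / 25 ≈ -0.083178 per week
P(32) = 56 · e^(-0.083178·32) = 56 · 0.06983 ≈ 3.91

≈ 3.91 cases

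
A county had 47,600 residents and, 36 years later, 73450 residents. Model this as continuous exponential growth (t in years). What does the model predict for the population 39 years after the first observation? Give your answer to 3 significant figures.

≈ 76,200 residents

r = ln(73450/47600) / 36 ≈ 0.012049 per year
P(39) = 47600 · e^(0.012049·39) = 47600 · 1.59987 ≈ 76153.62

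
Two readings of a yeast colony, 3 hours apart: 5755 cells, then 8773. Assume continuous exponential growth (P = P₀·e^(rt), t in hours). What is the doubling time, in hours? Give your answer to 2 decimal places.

r = ln(8773/5755) / 3 = ln(1.52441) / 3 ≈ 0.140537 per hour
doubling time = ln 2 / |r| = 0.69315 / 0.140537

doubling time ≈ 4.93 hours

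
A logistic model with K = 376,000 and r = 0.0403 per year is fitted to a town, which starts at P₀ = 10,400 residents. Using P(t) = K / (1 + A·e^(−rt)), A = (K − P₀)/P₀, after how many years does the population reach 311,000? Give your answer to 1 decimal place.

t ≈ 127.2 years

A = (376000 − 10400)/10400 = 35.15385
311000 = 376000/(1 + 35.15385·e^(−0.0403t)) → 1 + 35.15385·e^(−0.0403t) = 1.209
e^(−0.0403t) = 0.005945 → t = ln(168.19763)/0.0403 = 5.12514/0.0403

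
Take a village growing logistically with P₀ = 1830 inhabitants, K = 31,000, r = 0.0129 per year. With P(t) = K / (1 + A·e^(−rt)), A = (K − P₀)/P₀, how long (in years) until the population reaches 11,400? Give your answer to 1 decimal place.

A = (31000 − 1830)/1830 = 15.93989
11400 = 31000/(1 + 15.93989·e^(−0.0129t)) → 1 + 15.93989·e^(−0.0129t) = 2.7193
e^(−0.0129t) = 0.107861 → t = ln(9.27116)/0.0129 = 2.22691/0.0129

t ≈ 172.6 years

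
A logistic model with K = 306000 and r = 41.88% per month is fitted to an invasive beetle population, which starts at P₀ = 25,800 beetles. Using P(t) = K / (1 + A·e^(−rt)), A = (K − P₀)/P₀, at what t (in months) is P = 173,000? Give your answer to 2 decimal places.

A = (306000 − 25800)/25800 = 10.86047
173000 = 306000/(1 + 10.86047·e^(−0.4188t)) → 1 + 10.86047·e^(−0.4188t) = 1.76879
e^(−0.4188t) = 0.070788 → t = ln(14.12677)/0.4188 = 2.64807/0.4188

t ≈ 6.32 months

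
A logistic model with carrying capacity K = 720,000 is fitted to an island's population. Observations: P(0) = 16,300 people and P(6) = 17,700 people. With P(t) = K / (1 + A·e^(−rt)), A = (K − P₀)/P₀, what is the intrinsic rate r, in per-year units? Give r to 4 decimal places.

r ≈ 0.0141 per year

A = (720000 − 16300)/16300 = 43.17178
17700 = 720000/(1 + 43.17178·e^(−r·6)) → e^(−6r) = (40.67797 − 1)/43.17178 = 0.919072
r = −ln(0.919072)/6 = 0.08439/6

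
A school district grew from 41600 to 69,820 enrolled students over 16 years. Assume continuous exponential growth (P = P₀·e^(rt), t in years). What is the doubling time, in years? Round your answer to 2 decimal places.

r = ln(69820/41600) / 16 = ln(1.67837) / 16 ≈ 0.032364 per year
doubling time = ln 2 / |r| = 0.69315 / 0.032364

doubling time ≈ 21.42 years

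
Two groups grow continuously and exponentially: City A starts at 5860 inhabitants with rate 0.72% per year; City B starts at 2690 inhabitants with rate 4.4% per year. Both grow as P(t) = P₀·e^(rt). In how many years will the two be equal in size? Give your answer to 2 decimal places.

5860·e^(0.0072t) = 2690·e^(0.044t)
5860/2690 = e^((0.044 − 0.0072)t) → ln(2.17844) = 0.0368·t
t = 0.77861 / 0.0368

t ≈ 21.16 years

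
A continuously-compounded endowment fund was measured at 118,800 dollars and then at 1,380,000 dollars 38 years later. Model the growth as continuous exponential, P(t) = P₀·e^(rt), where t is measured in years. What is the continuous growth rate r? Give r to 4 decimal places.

r ≈ 0.0645 per year

1380000 = 118800 · e^(r·38)
e^(38r) = 1380000/118800 = 11.61616
r = ln(11.61616) / 38 = 2.4524 / 38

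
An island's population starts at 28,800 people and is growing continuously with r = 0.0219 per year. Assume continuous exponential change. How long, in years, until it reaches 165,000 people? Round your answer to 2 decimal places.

165000 = 28800 · e^(0.0219·t)
t = ln(165000/28800) / 0.0219 = ln(5.72917) / 0.0219 = 1.74557 / 0.0219

t ≈ 79.71 years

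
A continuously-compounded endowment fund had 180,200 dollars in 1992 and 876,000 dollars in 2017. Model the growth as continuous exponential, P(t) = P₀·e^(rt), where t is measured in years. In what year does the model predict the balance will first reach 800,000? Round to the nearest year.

year 2016

r = ln(876000/180200) / 25 = 1.5813/25 ≈ 0.063252 per year
t = ln(800000/180200) / r = 1.49054/0.063252 ≈ 23.57 years after 1992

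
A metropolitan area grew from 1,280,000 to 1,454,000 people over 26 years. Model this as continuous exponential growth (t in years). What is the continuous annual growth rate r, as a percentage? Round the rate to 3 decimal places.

1454000 = 1280000 · e^(r·26)
e^(26r) = 1454000/1280000 = 1.13594
r = ln(1.13594) / 26 = 0.12746 / 26

r ≈ 0.490% per year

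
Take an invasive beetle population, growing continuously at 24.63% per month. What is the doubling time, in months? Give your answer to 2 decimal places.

doubling time ≈ 2.81 months

doubling time = ln(2) / |r| = 0.69315 / 0.2463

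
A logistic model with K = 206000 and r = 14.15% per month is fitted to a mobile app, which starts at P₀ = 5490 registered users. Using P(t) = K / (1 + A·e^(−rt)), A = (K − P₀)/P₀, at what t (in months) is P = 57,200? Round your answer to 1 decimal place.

t ≈ 18.7 months

A = (206000 − 5490)/5490 = 36.52277
57200 = 206000/(1 + 36.52277·e^(−0.1415t)) → 1 + 36.52277·e^(−0.1415t) = 3.6014
e^(−0.1415t) = 0.071227 → t = ln(14.03967)/0.1415 = 2.64189/0.1415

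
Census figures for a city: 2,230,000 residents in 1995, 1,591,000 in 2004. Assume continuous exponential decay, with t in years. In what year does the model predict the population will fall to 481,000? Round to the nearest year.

year 2036

r = ln(1591000/2230000) / 9 = -0.33764/9 ≈ -0.037515 per year
t = ln(481000/2230000) / r = -1.53389/-0.037515 ≈ 40.89 years after 1995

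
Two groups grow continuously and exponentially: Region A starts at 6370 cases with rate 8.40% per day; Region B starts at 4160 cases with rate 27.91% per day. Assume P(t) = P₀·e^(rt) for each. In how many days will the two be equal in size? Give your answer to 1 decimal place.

t ≈ 2.2 days

6370·e^(0.084t) = 4160·e^(0.2791t)
6370/4160 = e^((0.2791 − 0.084)t) → ln(1.53125) = 0.1951·t
t = 0.42608 / 0.1951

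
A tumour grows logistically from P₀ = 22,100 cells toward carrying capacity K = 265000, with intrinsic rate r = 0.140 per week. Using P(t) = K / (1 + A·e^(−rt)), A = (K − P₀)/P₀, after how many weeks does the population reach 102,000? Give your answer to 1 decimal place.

t ≈ 13.8 weeks

A = (265000 − 22100)/22100 = 10.99095
102000 = 265000/(1 + 10.99095·e^(−0.14t)) → 1 + 10.99095·e^(−0.14t) = 2.59804
e^(−0.14t) = 0.145396 → t = ln(6.87777)/0.14 = 1.92829/0.14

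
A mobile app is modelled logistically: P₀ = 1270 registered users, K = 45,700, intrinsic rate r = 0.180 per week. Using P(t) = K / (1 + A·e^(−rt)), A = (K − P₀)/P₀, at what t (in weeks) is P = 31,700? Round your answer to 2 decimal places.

t ≈ 24.29 weeks

A = (45700 − 1270)/1270 = 34.98425
31700 = 45700/(1 + 34.98425·e^(−0.18t)) → 1 + 34.98425·e^(−0.18t) = 1.44164
e^(−0.18t) = 0.012624 → t = ln(79.21434)/0.18 = 4.37216/0.18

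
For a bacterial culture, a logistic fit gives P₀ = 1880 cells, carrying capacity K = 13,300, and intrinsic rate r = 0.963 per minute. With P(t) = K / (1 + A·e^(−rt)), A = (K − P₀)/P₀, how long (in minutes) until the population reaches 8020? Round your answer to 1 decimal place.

t ≈ 2.3 minutes

A = (13300 − 1880)/1880 = 6.07447
8020 = 13300/(1 + 6.07447·e^(−0.963t)) → 1 + 6.07447·e^(−0.963t) = 1.65835
e^(−0.963t) = 0.108381 → t = ln(9.22675)/0.963 = 2.22211/0.963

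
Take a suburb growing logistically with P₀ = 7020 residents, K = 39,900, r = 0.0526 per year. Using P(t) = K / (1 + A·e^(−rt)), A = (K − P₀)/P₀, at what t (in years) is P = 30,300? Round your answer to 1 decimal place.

t ≈ 51.2 years

A = (39900 − 7020)/7020 = 4.68376
30300 = 39900/(1 + 4.68376·e^(−0.0526t)) → 1 + 4.68376·e^(−0.0526t) = 1.31683
e^(−0.0526t) = 0.067645 → t = ln(14.78312)/0.0526 = 2.69349/0.0526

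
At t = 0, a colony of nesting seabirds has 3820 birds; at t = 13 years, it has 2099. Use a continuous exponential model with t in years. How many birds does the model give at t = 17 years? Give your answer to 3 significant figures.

≈ 1,750 birds

r = ln(2099/3820) / 13 ≈ -0.046061 per year
P(17) = 3820 · e^(-0.046061·17) = 3820 · 0.45702 ≈ 1745.81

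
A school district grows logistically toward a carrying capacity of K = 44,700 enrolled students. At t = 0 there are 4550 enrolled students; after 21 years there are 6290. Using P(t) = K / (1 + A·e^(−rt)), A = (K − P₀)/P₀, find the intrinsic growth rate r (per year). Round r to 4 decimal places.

A = (44700 − 4550)/4550 = 8.82418
6290 = 44700/(1 + 8.82418·e^(−r·21)) → e^(−21r) = (7.10652 − 1)/8.82418 = 0.692021
r = −ln(0.692021)/21 = 0.36814/21

r ≈ 0.0175 per year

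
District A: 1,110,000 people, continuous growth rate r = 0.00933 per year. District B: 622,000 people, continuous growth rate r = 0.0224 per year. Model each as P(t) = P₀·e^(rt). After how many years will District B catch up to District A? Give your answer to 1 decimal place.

1110000·e^(0.00933t) = 622000·e^(0.0224t)
1110000/622000 = e^((0.0224 − 0.00933)t) → ln(1.78457) = 0.01307·t
t = 0.57918 / 0.01307

t ≈ 44.3 years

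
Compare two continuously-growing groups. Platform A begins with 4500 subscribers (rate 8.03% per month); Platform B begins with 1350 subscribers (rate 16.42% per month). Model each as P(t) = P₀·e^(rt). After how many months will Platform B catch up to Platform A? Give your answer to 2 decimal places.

4500·e^(0.0803t) = 1350·e^(0.1642t)
4500/1350 = e^((0.1642 − 0.0803)t) → ln(3.33333) = 0.0839·t
t = 1.20397 / 0.0839

t ≈ 14.35 months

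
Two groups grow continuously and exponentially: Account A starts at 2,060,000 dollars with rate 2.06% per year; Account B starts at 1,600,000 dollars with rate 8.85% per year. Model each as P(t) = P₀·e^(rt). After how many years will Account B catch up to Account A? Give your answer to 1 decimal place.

2060000·e^(0.0206t) = 1600000·e^(0.0885t)
2060000/1600000 = e^((0.0885 − 0.0206)t) → ln(1.2875) = 0.0679·t
t = 0.2527 / 0.0679

t ≈ 3.7 years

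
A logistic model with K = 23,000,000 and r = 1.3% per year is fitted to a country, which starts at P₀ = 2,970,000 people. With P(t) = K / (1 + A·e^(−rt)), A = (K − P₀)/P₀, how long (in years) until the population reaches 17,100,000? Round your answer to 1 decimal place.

t ≈ 228.7 years

A = (23000000 − 2970000)/2970000 = 6.74411
17100000 = 23000000/(1 + 6.74411·e^(−0.013t)) → 1 + 6.74411·e^(−0.013t) = 1.34503
e^(−0.013t) = 0.05116 → t = ln(19.54648)/0.013 = 2.9728/0.013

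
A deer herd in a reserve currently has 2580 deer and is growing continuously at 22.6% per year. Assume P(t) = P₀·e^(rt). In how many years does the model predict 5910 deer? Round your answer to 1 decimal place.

t ≈ 3.7 years

5910 = 2580 · e^(0.226·t)
t = ln(5910/2580) / 0.226 = ln(2.2907) / 0.226 = 0.82886 / 0.226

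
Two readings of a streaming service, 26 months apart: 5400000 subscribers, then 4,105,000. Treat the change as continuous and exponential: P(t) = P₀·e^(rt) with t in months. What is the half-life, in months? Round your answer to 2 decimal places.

r = ln(4105000/5400000) / 26 = ln(0.76019) / 26 ≈ -0.010546 per month
half-life = ln 2 / |r| = 0.69315 / 0.010546

half-life ≈ 65.73 months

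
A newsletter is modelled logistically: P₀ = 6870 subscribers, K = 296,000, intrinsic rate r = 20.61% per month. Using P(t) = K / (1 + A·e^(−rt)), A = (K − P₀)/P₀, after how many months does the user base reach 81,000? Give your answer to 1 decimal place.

t ≈ 13.4 months

A = (296000 − 6870)/6870 = 42.08588
81000 = 296000/(1 + 42.08588·e^(−0.2061t)) → 1 + 42.08588·e^(−0.2061t) = 3.65432
e^(−0.2061t) = 0.063069 → t = ln(15.85561)/0.2061 = 2.76352/0.2061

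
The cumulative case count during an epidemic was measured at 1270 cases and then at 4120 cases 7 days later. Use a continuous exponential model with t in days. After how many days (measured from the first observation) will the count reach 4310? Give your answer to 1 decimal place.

r = ln(4120/1270) / 7 ≈ 0.168119 per day
t = ln(4310/1270) / r = 1.22192 / 0.168119 ≈ 7.268

t ≈ 7.3 days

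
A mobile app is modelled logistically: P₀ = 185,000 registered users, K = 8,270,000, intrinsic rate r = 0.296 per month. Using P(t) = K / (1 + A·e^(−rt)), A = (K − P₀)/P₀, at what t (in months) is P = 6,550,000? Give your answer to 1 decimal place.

t ≈ 17.3 months

A = (8270000 − 185000)/185000 = 43.7027
6550000 = 8270000/(1 + 43.7027·e^(−0.296t)) → 1 + 43.7027·e^(−0.296t) = 1.2626
e^(−0.296t) = 0.006009 → t = ln(166.42599)/0.296 = 5.11455/0.296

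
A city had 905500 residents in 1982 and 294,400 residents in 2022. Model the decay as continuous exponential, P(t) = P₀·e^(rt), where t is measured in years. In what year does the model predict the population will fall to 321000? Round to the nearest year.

year 2019

r = ln(294400/905500) / 40 = -1.12355/40 ≈ -0.028089 per year
t = ln(321000/905500) / r = -1.03705/-0.028089 ≈ 36.92 years after 1982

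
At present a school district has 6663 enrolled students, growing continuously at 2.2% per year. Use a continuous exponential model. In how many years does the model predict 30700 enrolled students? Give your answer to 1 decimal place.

30700 = 6663 · e^(0.022·t)
t = ln(30700/6663) / 0.022 = ln(4.60753) / 0.022 = 1.52769 / 0.022

t ≈ 69.4 years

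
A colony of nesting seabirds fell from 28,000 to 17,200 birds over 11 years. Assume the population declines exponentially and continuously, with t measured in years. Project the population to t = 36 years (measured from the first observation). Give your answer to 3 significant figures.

r = ln(17200/28000) / 11 ≈ -0.0443 per year
P(36) = 28000 · e^(-0.0443·36) = 28000 · 0.20295 ≈ 5682.67

≈ 5,680 birds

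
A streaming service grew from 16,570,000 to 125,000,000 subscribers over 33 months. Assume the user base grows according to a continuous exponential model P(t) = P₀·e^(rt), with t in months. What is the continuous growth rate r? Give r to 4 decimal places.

r ≈ 0.0612 per month

125000000 = 16570000 · e^(r·33)
e^(33r) = 125000000/16570000 = 7.54375
r = ln(7.54375) / 33 = 2.02072 / 33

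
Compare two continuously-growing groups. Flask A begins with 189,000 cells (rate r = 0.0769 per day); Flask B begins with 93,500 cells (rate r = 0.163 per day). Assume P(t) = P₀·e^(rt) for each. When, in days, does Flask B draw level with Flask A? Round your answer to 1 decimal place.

189000·e^(0.0769t) = 93500·e^(0.163t)
189000/93500 = e^((0.163 − 0.0769)t) → ln(2.02139) = 0.0861·t
t = 0.70379 / 0.0861

t ≈ 8.2 days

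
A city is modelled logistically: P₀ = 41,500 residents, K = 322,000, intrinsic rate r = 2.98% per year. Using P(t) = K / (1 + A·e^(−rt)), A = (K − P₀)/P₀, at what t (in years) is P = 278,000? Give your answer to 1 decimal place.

t ≈ 126.0 years

A = (322000 − 41500)/41500 = 6.75904
278000 = 322000/(1 + 6.75904·e^(−0.0298t)) → 1 + 6.75904·e^(−0.0298t) = 1.15827
e^(−0.0298t) = 0.023417 → t = ln(42.70482)/0.0298 = 3.75431/0.0298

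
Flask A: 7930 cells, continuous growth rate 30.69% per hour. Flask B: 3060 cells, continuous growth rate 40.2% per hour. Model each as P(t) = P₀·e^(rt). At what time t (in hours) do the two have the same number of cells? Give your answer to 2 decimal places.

7930·e^(0.3069t) = 3060·e^(0.402t)
7930/3060 = e^((0.402 − 0.3069)t) → ln(2.5915) = 0.0951·t
t = 0.95224 / 0.0951

t ≈ 10.01 hours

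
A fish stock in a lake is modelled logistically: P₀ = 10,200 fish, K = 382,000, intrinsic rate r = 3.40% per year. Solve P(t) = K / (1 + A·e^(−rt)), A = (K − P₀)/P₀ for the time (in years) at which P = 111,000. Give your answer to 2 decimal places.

t ≈ 79.51 years

A = (382000 − 10200)/10200 = 36.45098
111000 = 382000/(1 + 36.45098·e^(−0.034t)) → 1 + 36.45098·e^(−0.034t) = 3.44144
e^(−0.034t) = 0.066979 → t = ln(14.93011)/0.034 = 2.70338/0.034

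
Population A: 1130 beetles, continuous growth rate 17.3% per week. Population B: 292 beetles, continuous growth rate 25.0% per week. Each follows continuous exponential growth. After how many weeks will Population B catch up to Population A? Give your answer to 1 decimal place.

t ≈ 17.6 weeks

1130·e^(0.173t) = 292·e^(0.25t)
1130/292 = e^((0.25 − 0.173)t) → ln(3.86986) = 0.077·t
t = 1.35322 / 0.077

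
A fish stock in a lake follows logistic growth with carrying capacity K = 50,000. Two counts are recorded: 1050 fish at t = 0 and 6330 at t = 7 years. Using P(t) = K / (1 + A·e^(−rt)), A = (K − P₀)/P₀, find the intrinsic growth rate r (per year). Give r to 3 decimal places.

A = (50000 − 1050)/1050 = 46.61905
6330 = 50000/(1 + 46.61905·e^(−r·7)) → e^(−7r) = (7.89889 − 1)/46.61905 = 0.147984
r = −ln(0.147984)/7 = 1.91065/7

r ≈ 0.273 per year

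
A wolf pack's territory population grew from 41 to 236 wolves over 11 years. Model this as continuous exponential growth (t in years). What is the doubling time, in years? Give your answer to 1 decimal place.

doubling time ≈ 4.4 years

r = ln(236/41) / 11 = ln(5.7561) / 11 ≈ 0.159115 per year
doubling time = ln 2 / |r| = 0.69315 / 0.159115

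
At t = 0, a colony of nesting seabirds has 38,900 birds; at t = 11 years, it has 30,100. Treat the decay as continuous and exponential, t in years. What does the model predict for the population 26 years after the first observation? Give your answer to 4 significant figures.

≈ 21,220 birds

r = ln(30100/38900) / 11 ≈ -0.023315 per year
P(26) = 38900 · e^(-0.023315·26) = 38900 · 0.54542 ≈ 21216.83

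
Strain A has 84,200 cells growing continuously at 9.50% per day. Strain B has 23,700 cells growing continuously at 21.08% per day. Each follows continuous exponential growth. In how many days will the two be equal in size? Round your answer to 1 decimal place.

t ≈ 10.9 days

84200·e^(0.095t) = 23700·e^(0.2108t)
84200/23700 = e^((0.2108 − 0.095)t) → ln(3.55274) = 0.1158·t
t = 1.26772 / 0.1158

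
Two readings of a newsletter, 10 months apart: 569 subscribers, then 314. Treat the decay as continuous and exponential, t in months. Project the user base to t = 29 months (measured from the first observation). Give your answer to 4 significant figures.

≈ 101.5 subscribers

r = ln(314/569) / 10 ≈ -0.059449 per month
P(29) = 569 · e^(-0.059449·29) = 569 · 0.17835 ≈ 101.48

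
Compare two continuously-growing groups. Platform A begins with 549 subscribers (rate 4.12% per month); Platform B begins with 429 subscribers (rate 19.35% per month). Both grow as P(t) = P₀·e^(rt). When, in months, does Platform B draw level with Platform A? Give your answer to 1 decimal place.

549·e^(0.0412t) = 429·e^(0.1935t)
549/429 = e^((0.1935 − 0.0412)t) → ln(1.27972) = 0.1523·t
t = 0.24664 / 0.1523

t ≈ 1.6 months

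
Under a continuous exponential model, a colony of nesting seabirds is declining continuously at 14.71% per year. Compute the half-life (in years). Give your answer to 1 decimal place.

half-life = ln(2) / |r| = 0.69315 / 0.1471

half-life ≈ 4.7 years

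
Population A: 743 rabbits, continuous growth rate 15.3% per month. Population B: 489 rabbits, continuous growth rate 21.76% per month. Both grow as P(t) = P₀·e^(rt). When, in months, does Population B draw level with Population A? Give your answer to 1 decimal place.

743·e^(0.153t) = 489·e^(0.2176t)
743/489 = e^((0.2176 − 0.153)t) → ln(1.51943) = 0.0646·t
t = 0.41833 / 0.0646

t ≈ 6.5 months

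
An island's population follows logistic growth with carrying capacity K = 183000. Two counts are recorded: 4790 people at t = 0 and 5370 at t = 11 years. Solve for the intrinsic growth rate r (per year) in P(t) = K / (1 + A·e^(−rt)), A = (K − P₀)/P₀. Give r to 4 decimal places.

r ≈ 0.0107 per year

A = (183000 − 4790)/4790 = 37.20459
5370 = 183000/(1 + 37.20459·e^(−r·11)) → e^(−11r) = (34.07821 − 1)/37.20459 = 0.889089
r = −ln(0.889089)/11 = 0.11756/11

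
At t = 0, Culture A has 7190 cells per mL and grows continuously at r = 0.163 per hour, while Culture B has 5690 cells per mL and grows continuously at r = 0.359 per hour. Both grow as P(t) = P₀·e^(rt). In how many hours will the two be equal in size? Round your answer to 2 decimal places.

t ≈ 1.19 hours

7190·e^(0.163t) = 5690·e^(0.359t)
7190/5690 = e^((0.359 − 0.163)t) → ln(1.26362) = 0.196·t
t = 0.23398 / 0.196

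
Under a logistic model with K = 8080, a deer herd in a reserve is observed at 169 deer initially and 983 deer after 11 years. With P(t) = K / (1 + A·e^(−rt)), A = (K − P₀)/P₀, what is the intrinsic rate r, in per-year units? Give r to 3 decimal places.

r ≈ 0.170 per year

A = (8080 − 169)/169 = 46.81065
983 = 8080/(1 + 46.81065·e^(−r·11)) → e^(−11r) = (8.21974 − 1)/46.81065 = 0.154233
r = −ln(0.154233)/11 = 1.86929/11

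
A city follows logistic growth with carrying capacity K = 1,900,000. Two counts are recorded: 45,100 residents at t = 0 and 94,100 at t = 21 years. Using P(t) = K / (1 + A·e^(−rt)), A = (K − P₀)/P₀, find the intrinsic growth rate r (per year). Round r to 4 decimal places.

r ≈ 0.0363 per year

A = (1900000 − 45100)/45100 = 41.1286
94100 = 1900000/(1 + 41.1286·e^(−r·21)) → e^(−21r) = (20.19129 − 1)/41.1286 = 0.466617
r = −ln(0.466617)/21 = 0.76225/21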